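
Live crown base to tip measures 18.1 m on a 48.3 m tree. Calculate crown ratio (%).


Formula: Crown Ratio = (Crown Length / Total Height) * 100
CR = (18.1 m / 48.3 m) * 100
CR = 0.3747 * 100 = 37.5%

37.5


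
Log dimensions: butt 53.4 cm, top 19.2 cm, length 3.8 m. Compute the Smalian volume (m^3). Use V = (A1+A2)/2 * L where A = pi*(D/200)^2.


Smalian: V = (A1 + A2)/2 * L,  A = pi*(D/200)^2
A1 = pi*(53.4/200)^2 = 0.223961 m^2
A2 = pi*(19.2/200)^2 = 0.028953 m^2
V = (0.223961+0.028953)/2*3.8 = 0.4805 m^3

0.4805


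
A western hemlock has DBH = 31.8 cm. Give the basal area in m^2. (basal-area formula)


Formula: BA = pi * (DBH/2)^2 / 10000  (cm^2 to m^2)
Radius = DBH/2 = 31.8/2 = 15.9 cm
BA = pi * 15.9^2 / 10000
   = 794.226 cm^2 / 10000
   = 0.0794 m^2

0.0794


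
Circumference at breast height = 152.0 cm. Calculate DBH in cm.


Formula: DBH = C / pi
DBH = 152.0 / pi
pi = 3.14159...
DBH = 48.4 cm

48.4


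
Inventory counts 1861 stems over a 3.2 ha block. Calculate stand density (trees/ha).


Formula: Stand Density = N_trees / Area_ha
Density = 1861 trees / 3.2 ha
Density = 582 trees/ha

582


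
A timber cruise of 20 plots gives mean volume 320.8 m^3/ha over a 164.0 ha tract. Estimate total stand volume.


Formula: Total Volume = Mean Volume per ha * Total Area
Total Volume = 320.8 m^3/ha * 164.0 ha
Total Volume = 52611 m^3

52611


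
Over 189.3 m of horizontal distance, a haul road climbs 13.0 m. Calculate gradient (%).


Formula: Gradient = rise / run * 100
Gradient = 13.0 / 189.3 * 100 = 6.9%

6.9


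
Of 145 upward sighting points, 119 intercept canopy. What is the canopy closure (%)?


Formula: Canopy closure = covered points / total points * 100
Closure = 119 / 145 * 100
Closure = 0.8207 * 100 = 82.1%

82.1


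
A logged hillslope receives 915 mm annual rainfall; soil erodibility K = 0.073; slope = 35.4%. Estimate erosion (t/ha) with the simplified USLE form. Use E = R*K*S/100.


Formula: E = R * K * S / 100  (simplified USLE)
R * K = 915 * 0.073 = 66.795
E = 66.795 * 35.4 / 100 = 23.65 t/ha

23.65


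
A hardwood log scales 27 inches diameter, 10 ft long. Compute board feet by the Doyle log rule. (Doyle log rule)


Doyle: BF = (D - 4)^2 * L / 16
Adjusted diameter = 27 - 4 = 23 in
(D-4)^2 = 23^2 = 529
BF = 529 * 10 / 16 = 331 BF

331


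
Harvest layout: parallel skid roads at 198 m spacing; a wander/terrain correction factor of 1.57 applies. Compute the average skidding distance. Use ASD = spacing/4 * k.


Formula: ASD = (spacing / 4) * correction
Uncorrected distance = spacing / 4 = 198 / 4 = 49.5 m
ASD = 49.5 * 1.57 = 78 m

78


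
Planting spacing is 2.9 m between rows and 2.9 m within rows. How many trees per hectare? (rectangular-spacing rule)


Formula: TPH = 10000 m^2/ha / (spacing_x * spacing_y)
Area per tree = 2.9 m * 2.9 m = 8.41 m^2
TPH = 10000 / 8.41 = 1189 trees/ha

1189


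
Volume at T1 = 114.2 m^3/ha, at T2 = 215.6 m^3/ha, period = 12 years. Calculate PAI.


Formula: PAI = (V_T2 - V_T1) / (T2 - T1)
Volume increment = 215.6 - 114.2 = 101.4 m^3/ha
PAI = 101.4 / 12 = 8.45 m^3/ha/year

8.45


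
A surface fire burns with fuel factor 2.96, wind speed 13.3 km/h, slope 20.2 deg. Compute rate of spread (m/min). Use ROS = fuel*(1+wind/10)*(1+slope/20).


Formula: ROS = fuel * (1 + wind/10) * (1 + slope/20)
Wind factor = 1 + 13.3/10 = 2.33
Slope factor = 1 + 20.2/20 = 2.01
ROS = 2.96 * 2.33 * 2.01 = 13.86 m/min

13.86


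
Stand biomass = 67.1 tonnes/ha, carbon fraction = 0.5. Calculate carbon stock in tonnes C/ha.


Formula: Carbon Stock = Biomass * Carbon Fraction
C = 67.1 t/ha * 0.5
C = 33.6 t C/ha

33.6


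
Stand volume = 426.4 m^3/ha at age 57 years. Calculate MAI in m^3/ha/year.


Formula: MAI = Total Volume / Stand Age
MAI = 426.4 m^3/ha / 57 years
MAI = 7.48 m^3/ha/year

7.48


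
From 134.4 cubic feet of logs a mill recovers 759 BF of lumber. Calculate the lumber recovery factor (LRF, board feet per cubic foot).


Formula: LRF = Lumber Output (BF) / Log Input (ft^3)
LRF = 759 BF / 134.4 ft^3
LRF = 5.65 BF/ft^3

5.65


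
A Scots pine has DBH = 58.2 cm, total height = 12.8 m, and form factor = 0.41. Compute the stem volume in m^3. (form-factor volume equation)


Formula: V = pi * (DBH/200)^2 * H * ff
Radius = DBH/200 = 58.2/200 = 0.291 m
Radius^2 = 0.291^2 = 0.084681 m^2
V = pi * 0.084681 * 12.8 * 0.41
V = 1.396 m^3

1.396


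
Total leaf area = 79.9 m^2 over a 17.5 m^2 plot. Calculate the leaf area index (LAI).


Formula: LAI = total leaf area / ground area  (dimensionless)
LAI = 79.9 m^2 / 17.5 m^2
LAI = 4.57

4.57


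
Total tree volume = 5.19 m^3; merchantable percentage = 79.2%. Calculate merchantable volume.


Formula: MV = V_total * (merchantable_pct / 100)
Merchantable fraction = 79.2% / 100 = 0.792
MV = 5.19 m^3 * 0.792 = 4.11 m^3

4.11


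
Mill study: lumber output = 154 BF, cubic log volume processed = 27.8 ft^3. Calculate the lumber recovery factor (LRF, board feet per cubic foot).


Formula: LRF = Lumber Output (BF) / Log Input (ft^3)
LRF = 154 BF / 27.8 ft^3
LRF = 5.54 BF/ft^3

5.54


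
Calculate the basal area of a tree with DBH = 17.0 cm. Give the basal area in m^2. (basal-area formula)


Formula: BA = pi * (DBH/2)^2 / 10000  (cm^2 to m^2)
Radius = DBH/2 = 17.0/2 = 8.5 cm
BA = pi * 8.5^2 / 10000
   = 226.9801 cm^2 / 10000
   = 0.0227 m^2

0.0227


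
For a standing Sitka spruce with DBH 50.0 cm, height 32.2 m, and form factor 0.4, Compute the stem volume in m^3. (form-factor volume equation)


Formula: V = pi * (DBH/200)^2 * H * ff
Radius = DBH/200 = 50.0/200 = 0.25 m
Radius^2 = 0.25^2 = 0.0625 m^2
V = pi * 0.0625 * 32.2 * 0.4
V = 2.529 m^3

2.529


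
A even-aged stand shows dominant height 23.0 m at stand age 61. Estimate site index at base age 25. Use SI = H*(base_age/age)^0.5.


Formula: SI = H_dom * (base_age / age)^0.5
Age ratio = 25 / 61 = 0.40984
sqrt(age_ratio) = 0.64018
SI = 23.0 * 0.64018 = 14.7 m

14.7


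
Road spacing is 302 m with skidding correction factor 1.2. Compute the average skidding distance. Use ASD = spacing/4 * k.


Formula: ASD = (spacing / 4) * correction
Uncorrected distance = spacing / 4 = 302 / 4 = 75.5 m
ASD = 75.5 * 1.2 = 91 m

91


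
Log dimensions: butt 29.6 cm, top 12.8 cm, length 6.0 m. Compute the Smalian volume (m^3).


Smalian: V = (A1 + A2)/2 * L,  A = pi*(D/200)^2
A1 = pi*(29.6/200)^2 = 0.068813 m^2
A2 = pi*(12.8/200)^2 = 0.012868 m^2
V = (0.068813+0.012868)/2*6.0 = 0.245 m^3

0.245


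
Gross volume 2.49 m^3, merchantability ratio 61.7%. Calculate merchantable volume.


Formula: MV = V_total * (merchantable_pct / 100)
Merchantable fraction = 61.7% / 100 = 0.617
MV = 2.49 m^3 * 0.617 = 1.536 m^3

1.536


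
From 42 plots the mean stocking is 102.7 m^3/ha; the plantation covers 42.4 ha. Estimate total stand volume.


Formula: Total Volume = Mean Volume per ha * Total Area
Total Volume = 102.7 m^3/ha * 42.4 ha
Total Volume = 4354 m^3

4354


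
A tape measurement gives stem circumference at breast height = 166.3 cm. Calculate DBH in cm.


Formula: DBH = C / pi
DBH = 166.3 / pi
pi = 3.14159...
DBH = 52.9 cm

52.9


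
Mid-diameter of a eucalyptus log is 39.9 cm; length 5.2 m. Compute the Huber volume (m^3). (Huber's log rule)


Huber: V = Am * L,  Am = pi*(Dm/200)^2
Am = pi*(39.9/200)^2 = 0.125036 m^2
V = 0.125036*5.2 = 0.6502 m^3

0.6502


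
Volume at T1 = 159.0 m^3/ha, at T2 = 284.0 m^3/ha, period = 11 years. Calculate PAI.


Formula: PAI = (V_T2 - V_T1) / (T2 - T1)
Volume increment = 284.0 - 159.0 = 125.0 m^3/ha
PAI = 125.0 / 11 = 11.36 m^3/ha/year

11.36


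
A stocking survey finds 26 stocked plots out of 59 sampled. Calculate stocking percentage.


Formula: Stocking % = stocked plots / total plots * 100
Stocking = 26 / 59 * 100
Stocking = 0.4407 * 100 = 44.1%

44.1


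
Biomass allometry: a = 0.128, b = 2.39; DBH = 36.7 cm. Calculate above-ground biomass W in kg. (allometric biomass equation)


Formula: W = a * DBH^b  (allometric power law)
DBH^b = 36.7^2.39 = 5489.7415
W = 0.128 * 5489.7415 = 702.7 kg

702.7


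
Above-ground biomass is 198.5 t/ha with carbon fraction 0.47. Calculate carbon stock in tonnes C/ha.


Formula: Carbon Stock = Biomass * Carbon Fraction
C = 198.5 t/ha * 0.47
C = 93.3 t C/ha

93.3


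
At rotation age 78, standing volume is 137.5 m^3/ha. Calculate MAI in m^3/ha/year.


Formula: MAI = Total Volume / Stand Age
MAI = 137.5 m^3/ha / 78 years
MAI = 1.76 m^3/ha/year

1.76


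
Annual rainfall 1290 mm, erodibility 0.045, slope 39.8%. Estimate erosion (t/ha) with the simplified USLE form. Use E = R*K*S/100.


Formula: E = R * K * S / 100  (simplified USLE)
R * K = 1290 * 0.045 = 58.05
E = 58.05 * 39.8 / 100 = 23.1 t/ha

23.1


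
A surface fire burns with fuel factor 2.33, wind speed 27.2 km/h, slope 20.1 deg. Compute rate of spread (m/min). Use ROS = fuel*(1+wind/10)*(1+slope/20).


Formula: ROS = fuel * (1 + wind/10) * (1 + slope/20)
Wind factor = 1 + 27.2/10 = 3.72
Slope factor = 1 + 20.1/20 = 2.005
ROS = 2.33 * 3.72 * 2.005 = 17.38 m/min

17.38


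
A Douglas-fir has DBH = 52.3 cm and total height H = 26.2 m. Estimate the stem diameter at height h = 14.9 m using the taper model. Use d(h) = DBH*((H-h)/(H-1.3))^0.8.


Taper: d(h) = DBH * ((H - h) / (H - 1.3))^0.8
Numerator = H - h = 26.2 - 14.9 = 11.3 m
Denominator = H - 1.3 = 26.2 - 1.3 = 24.9 m
Ratio = 11.3 / 24.9 = 0.45382
d = 52.3 * 0.45382^0.8 = 27.8 cm

27.8


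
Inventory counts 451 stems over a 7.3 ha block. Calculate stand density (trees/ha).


Formula: Stand Density = N_trees / Area_ha
Density = 451 trees / 7.3 ha
Density = 62 trees/ha

62


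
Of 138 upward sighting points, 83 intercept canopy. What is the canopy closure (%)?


Formula: Canopy closure = covered points / total points * 100
Closure = 83 / 138 * 100
Closure = 0.6014 * 100 = 60.1%

60.1


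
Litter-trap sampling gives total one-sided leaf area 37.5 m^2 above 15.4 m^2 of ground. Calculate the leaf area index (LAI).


Formula: LAI = total leaf area / ground area  (dimensionless)
LAI = 37.5 m^2 / 15.4 m^2
LAI = 2.44

2.44


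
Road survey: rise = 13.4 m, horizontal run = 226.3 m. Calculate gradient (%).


Formula: Gradient = rise / run * 100
Gradient = 13.4 / 226.3 * 100 = 5.9%

5.9


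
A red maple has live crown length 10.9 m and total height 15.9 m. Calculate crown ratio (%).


Formula: Crown Ratio = (Crown Length / Total Height) * 100
CR = (10.9 m / 15.9 m) * 100
CR = 0.6855 * 100 = 68.6%

68.6


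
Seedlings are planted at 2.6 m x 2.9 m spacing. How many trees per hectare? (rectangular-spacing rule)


Formula: TPH = 10000 m^2/ha / (spacing_x * spacing_y)
Area per tree = 2.6 m * 2.9 m = 7.54 m^2
TPH = 10000 / 7.54 = 1326 trees/ha

1326


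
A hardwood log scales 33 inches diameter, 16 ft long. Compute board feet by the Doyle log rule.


Doyle: BF = (D - 4)^2 * L / 16
Adjusted diameter = 33 - 4 = 29 in
(D-4)^2 = 29^2 = 841
BF = 841 * 16 / 16 = 841 BF

841


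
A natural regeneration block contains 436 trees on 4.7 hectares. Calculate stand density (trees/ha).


Formula: Stand Density = N_trees / Area_ha
Density = 436 trees / 4.7 ha
Density = 93 trees/ha

93


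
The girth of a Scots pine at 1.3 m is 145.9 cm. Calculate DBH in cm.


Formula: DBH = C / pi
DBH = 145.9 / pi
pi = 3.14159...
DBH = 46.4 cm

46.4


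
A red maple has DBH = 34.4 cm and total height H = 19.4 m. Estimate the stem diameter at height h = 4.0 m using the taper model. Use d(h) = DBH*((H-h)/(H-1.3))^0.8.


Taper: d(h) = DBH * ((H - h) / (H - 1.3))^0.8
Numerator = H - h = 19.4 - 4.0 = 15.4 m
Denominator = H - 1.3 = 19.4 - 1.3 = 18.1 m
Ratio = 15.4 / 18.1 = 0.85083
d = 34.4 * 0.85083^0.8 = 30.2 cm

30.2


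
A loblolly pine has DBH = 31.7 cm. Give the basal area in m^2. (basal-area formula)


Formula: BA = pi * (DBH/2)^2 / 10000  (cm^2 to m^2)
Radius = DBH/2 = 31.7/2 = 15.85 cm
BA = pi * 15.85^2 / 10000
   = 789.2388 cm^2 / 10000
   = 0.0789 m^2

0.0789


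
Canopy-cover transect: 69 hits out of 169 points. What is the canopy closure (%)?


Formula: Canopy closure = covered points / total points * 100
Closure = 69 / 169 * 100
Closure = 0.4083 * 100 = 40.8%

40.8


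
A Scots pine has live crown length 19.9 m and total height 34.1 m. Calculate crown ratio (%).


Formula: Crown Ratio = (Crown Length / Total Height) * 100
CR = (19.9 m / 34.1 m) * 100
CR = 0.5836 * 100 = 58.4%

58.4


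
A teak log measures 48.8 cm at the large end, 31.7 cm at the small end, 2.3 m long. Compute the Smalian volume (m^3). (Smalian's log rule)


Smalian: V = (A1 + A2)/2 * L,  A = pi*(D/200)^2
A1 = pi*(48.8/200)^2 = 0.187038 m^2
A2 = pi*(31.7/200)^2 = 0.078924 m^2
V = (0.187038+0.078924)/2*2.3 = 0.3059 m^3

0.3059


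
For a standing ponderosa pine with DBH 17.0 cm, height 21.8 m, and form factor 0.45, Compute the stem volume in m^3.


Formula: V = pi * (DBH/200)^2 * H * ff
Radius = DBH/200 = 17.0/200 = 0.085 m
Radius^2 = 0.085^2 = 0.007225 m^2
V = pi * 0.007225 * 21.8 * 0.45
V = 0.223 m^3

0.223


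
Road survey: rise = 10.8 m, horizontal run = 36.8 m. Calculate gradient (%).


Formula: Gradient = rise / run * 100
Gradient = 10.8 / 36.8 * 100 = 29.3%

29.3


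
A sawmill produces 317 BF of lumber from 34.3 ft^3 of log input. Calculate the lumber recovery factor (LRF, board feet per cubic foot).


Formula: LRF = Lumber Output (BF) / Log Input (ft^3)
LRF = 317 BF / 34.3 ft^3
LRF = 9.24 BF/ft^3

9.24


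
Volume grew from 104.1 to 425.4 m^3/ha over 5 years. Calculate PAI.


Formula: PAI = (V_T2 - V_T1) / (T2 - T1)
Volume increment = 425.4 - 104.1 = 321.3 m^3/ha
PAI = 321.3 / 5 = 64.26 m^3/ha/year

64.26


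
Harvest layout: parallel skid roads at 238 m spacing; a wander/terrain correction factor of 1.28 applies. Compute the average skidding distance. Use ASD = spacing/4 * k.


Formula: ASD = (spacing / 4) * correction
Uncorrected distance = spacing / 4 = 238 / 4 = 59.5 m
ASD = 59.5 * 1.28 = 76 m

76


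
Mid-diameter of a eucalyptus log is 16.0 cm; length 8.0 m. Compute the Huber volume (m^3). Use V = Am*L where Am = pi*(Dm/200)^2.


Huber: V = Am * L,  Am = pi*(Dm/200)^2
Am = pi*(16.0/200)^2 = 0.020106 m^2
V = 0.020106*8.0 = 0.1608 m^3

0.1608


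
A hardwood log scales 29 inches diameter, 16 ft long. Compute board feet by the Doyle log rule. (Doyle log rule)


Doyle: BF = (D - 4)^2 * L / 16
Adjusted diameter = 29 - 4 = 25 in
(D-4)^2 = 25^2 = 625
BF = 625 * 16 / 16 = 625 BF

625


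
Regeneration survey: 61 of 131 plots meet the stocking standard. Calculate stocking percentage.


Formula: Stocking % = stocked plots / total plots * 100
Stocking = 61 / 131 * 100
Stocking = 0.4656 * 100 = 46.6%

46.6


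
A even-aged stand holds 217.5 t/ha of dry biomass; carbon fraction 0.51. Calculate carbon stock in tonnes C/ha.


Formula: Carbon Stock = Biomass * Carbon Fraction
C = 217.5 t/ha * 0.51
C = 110.9 t C/ha

110.9


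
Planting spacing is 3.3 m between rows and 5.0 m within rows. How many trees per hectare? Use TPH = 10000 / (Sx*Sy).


Formula: TPH = 10000 m^2/ha / (spacing_x * spacing_y)
Area per tree = 3.3 m * 5.0 m = 16.5 m^2
TPH = 10000 / 16.5 = 606 trees/ha

606


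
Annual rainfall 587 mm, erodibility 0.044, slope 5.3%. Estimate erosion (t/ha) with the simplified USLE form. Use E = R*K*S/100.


Formula: E = R * K * S / 100  (simplified USLE)
R * K = 587 * 0.044 = 25.828
E = 25.828 * 5.3 / 100 = 1.37 t/ha

1.37


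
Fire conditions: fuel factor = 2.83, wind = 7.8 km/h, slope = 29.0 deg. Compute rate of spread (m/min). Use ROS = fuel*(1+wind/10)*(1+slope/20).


Formula: ROS = fuel * (1 + wind/10) * (1 + slope/20)
Wind factor = 1 + 7.8/10 = 1.78
Slope factor = 1 + 29.0/20 = 2.45
ROS = 2.83 * 1.78 * 2.45 = 12.34 m/min

12.34


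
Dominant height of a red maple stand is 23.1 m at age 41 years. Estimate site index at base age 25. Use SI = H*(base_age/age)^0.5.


Formula: SI = H_dom * (base_age / age)^0.5
Age ratio = 25 / 41 = 0.60976
sqrt(age_ratio) = 0.78087
SI = 23.1 * 0.78087 = 18.0 m

18.0


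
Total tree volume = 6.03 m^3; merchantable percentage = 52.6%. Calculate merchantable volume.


Formula: MV = V_total * (merchantable_pct / 100)
Merchantable fraction = 52.6% / 100 = 0.526
MV = 6.03 m^3 * 0.526 = 3.172 m^3

3.172


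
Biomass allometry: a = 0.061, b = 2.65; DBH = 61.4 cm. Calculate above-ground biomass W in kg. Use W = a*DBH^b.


Formula: W = a * DBH^b  (allometric power law)
DBH^b = 61.4^2.65 = 54783.047
W = 0.061 * 54783.047 = 3341.8 kg

3341.8


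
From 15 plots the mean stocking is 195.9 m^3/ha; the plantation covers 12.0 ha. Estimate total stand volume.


Formula: Total Volume = Mean Volume per ha * Total Area
Total Volume = 195.9 m^3/ha * 12.0 ha
Total Volume = 2351 m^3

2351


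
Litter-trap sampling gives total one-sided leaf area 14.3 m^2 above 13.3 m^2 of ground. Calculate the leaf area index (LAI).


Formula: LAI = total leaf area / ground area  (dimensionless)
LAI = 14.3 m^2 / 13.3 m^2
LAI = 1.08

1.08


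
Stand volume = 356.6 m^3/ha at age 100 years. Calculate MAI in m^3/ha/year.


Formula: MAI = Total Volume / Stand Age
MAI = 356.6 m^3/ha / 100 years
MAI = 3.57 m^3/ha/year

3.57


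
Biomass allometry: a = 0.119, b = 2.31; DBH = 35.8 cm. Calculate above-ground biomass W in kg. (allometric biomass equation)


Formula: W = a * DBH^b  (allometric power law)
DBH^b = 35.8^2.31 = 3885.7047
W = 0.119 * 3885.7047 = 462.4 kg

462.4


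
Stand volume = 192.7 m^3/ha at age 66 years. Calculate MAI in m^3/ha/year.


Formula: MAI = Total Volume / Stand Age
MAI = 192.7 m^3/ha / 66 years
MAI = 2.92 m^3/ha/year

2.92


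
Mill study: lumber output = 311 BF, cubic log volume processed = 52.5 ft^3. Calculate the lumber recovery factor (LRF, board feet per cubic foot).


Formula: LRF = Lumber Output (BF) / Log Input (ft^3)
LRF = 311 BF / 52.5 ft^3
LRF = 5.92 BF/ft^3

5.92


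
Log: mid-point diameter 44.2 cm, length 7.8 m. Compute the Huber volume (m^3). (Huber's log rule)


Huber: V = Am * L,  Am = pi*(Dm/200)^2
Am = pi*(44.2/200)^2 = 0.153439 m^2
V = 0.153439*7.8 = 1.1968 m^3

1.1968


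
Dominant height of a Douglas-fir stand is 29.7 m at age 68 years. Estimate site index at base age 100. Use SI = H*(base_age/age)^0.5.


Formula: SI = H_dom * (base_age / age)^0.5
Age ratio = 100 / 68 = 1.47059
sqrt(age_ratio) = 1.21268
SI = 29.7 * 1.21268 = 36.0 m

36.0


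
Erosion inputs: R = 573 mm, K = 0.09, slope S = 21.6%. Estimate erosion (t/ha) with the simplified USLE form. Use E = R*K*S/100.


Formula: E = R * K * S / 100  (simplified USLE)
R * K = 573 * 0.09 = 51.57
E = 51.57 * 21.6 / 100 = 11.14 t/ha

11.14


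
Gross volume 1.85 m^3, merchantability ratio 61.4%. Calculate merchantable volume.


Formula: MV = V_total * (merchantable_pct / 100)
Merchantable fraction = 61.4% / 100 = 0.614
MV = 1.85 m^3 * 0.614 = 1.136 m^3

1.136


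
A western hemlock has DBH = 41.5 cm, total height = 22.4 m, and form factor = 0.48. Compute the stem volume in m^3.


Formula: V = pi * (DBH/200)^2 * H * ff
Radius = DBH/200 = 41.5/200 = 0.2075 m
Radius^2 = 0.2075^2 = 0.04305625 m^2
V = pi * 0.04305625 * 22.4 * 0.48
V = 1.454 m^3

1.454


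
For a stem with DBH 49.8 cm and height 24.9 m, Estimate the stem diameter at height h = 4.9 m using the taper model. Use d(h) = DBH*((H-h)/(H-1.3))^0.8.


Taper: d(h) = DBH * ((H - h) / (H - 1.3))^0.8
Numerator = H - h = 24.9 - 4.9 = 20.0 m
Denominator = H - 1.3 = 24.9 - 1.3 = 23.6 m
Ratio = 20.0 / 23.6 = 0.84746
d = 49.8 * 0.84746^0.8 = 43.6 cm

43.6


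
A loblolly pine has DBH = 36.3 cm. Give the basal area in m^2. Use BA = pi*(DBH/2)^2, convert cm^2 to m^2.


Formula: BA = pi * (DBH/2)^2 / 10000  (cm^2 to m^2)
Radius = DBH/2 = 36.3/2 = 18.15 cm
BA = pi * 18.15^2 / 10000
   = 1034.9113 cm^2 / 10000
   = 0.1035 m^2

0.1035


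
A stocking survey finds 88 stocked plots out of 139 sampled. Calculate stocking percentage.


Formula: Stocking % = stocked plots / total plots * 100
Stocking = 88 / 139 * 100
Stocking = 0.6331 * 100 = 63.3%

63.3


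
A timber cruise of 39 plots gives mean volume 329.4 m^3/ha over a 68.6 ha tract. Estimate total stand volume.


Formula: Total Volume = Mean Volume per ha * Total Area
Total Volume = 329.4 m^3/ha * 68.6 ha
Total Volume = 22597 m^3

22597


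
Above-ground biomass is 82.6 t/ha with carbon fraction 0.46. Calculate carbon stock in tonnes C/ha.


Formula: Carbon Stock = Biomass * Carbon Fraction
C = 82.6 t/ha * 0.46
C = 38.0 t C/ha

38.0


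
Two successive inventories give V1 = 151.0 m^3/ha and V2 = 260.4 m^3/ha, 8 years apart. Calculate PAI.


Formula: PAI = (V_T2 - V_T1) / (T2 - T1)
Volume increment = 260.4 - 151.0 = 109.4 m^3/ha
PAI = 109.4 / 8 = 13.68 m^3/ha/year

13.68


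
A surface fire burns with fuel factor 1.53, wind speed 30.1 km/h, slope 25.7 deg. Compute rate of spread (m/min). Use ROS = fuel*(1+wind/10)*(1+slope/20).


Formula: ROS = fuel * (1 + wind/10) * (1 + slope/20)
Wind factor = 1 + 30.1/10 = 4.01
Slope factor = 1 + 25.7/20 = 2.285
ROS = 1.53 * 4.01 * 2.285 = 14.02 m/min

14.02


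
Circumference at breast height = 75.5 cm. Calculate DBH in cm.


Formula: DBH = C / pi
DBH = 75.5 / pi
pi = 3.14159...
DBH = 24.0 cm

24.0


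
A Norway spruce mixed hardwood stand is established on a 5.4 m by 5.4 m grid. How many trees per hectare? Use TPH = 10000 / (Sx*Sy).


Formula: TPH = 10000 m^2/ha / (spacing_x * spacing_y)
Area per tree = 5.4 m * 5.4 m = 29.16 m^2
TPH = 10000 / 29.16 = 343 trees/ha

343


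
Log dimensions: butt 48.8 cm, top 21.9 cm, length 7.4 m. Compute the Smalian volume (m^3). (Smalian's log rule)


Smalian: V = (A1 + A2)/2 * L,  A = pi*(D/200)^2
A1 = pi*(48.8/200)^2 = 0.187038 m^2
A2 = pi*(21.9/200)^2 = 0.037668 m^2
V = (0.187038+0.037668)/2*7.4 = 0.8314 m^3

0.8314


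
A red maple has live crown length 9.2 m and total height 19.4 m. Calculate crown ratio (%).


Formula: Crown Ratio = (Crown Length / Total Height) * 100
CR = (9.2 m / 19.4 m) * 100
CR = 0.4742 * 100 = 47.4%

47.4


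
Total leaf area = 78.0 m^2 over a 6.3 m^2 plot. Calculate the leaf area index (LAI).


Formula: LAI = total leaf area / ground area  (dimensionless)
LAI = 78.0 m^2 / 6.3 m^2
LAI = 12.38

12.38


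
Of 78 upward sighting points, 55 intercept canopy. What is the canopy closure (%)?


Formula: Canopy closure = covered points / total points * 100
Closure = 55 / 78 * 100
Closure = 0.7051 * 100 = 70.5%

70.5


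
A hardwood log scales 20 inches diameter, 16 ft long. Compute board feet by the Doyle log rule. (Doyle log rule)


Doyle: BF = (D - 4)^2 * L / 16
Adjusted diameter = 20 - 4 = 16 in
(D-4)^2 = 16^2 = 256
BF = 256 * 16 / 16 = 256 BF

256


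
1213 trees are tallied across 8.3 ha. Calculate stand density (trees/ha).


Formula: Stand Density = N_trees / Area_ha
Density = 1213 trees / 8.3 ha
Density = 146 trees/ha

146


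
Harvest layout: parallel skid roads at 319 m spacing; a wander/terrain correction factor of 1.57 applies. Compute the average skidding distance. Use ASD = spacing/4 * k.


Formula: ASD = (spacing / 4) * correction
Uncorrected distance = spacing / 4 = 319 / 4 = 79.75 m
ASD = 79.75 * 1.57 = 125 m

125


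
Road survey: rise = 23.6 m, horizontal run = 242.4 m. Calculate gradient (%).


Formula: Gradient = rise / run * 100
Gradient = 23.6 / 242.4 * 100 = 9.7%

9.7


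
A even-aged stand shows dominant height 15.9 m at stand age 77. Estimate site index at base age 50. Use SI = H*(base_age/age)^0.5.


Formula: SI = H_dom * (base_age / age)^0.5
Age ratio = 50 / 77 = 0.64935
sqrt(age_ratio) = 0.80582
SI = 15.9 * 0.80582 = 12.8 m

12.8


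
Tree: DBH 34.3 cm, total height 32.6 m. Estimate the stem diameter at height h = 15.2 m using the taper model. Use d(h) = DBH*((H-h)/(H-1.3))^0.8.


Taper: d(h) = DBH * ((H - h) / (H - 1.3))^0.8
Numerator = H - h = 32.6 - 15.2 = 17.4 m
Denominator = H - 1.3 = 32.6 - 1.3 = 31.3 m
Ratio = 17.4 / 31.3 = 0.55591
d = 34.3 * 0.55591^0.8 = 21.4 cm

21.4


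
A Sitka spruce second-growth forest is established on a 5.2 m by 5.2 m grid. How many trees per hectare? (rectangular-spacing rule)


Formula: TPH = 10000 m^2/ha / (spacing_x * spacing_y)
Area per tree = 5.2 m * 5.2 m = 27.04 m^2
TPH = 10000 / 27.04 = 370 trees/ha

370


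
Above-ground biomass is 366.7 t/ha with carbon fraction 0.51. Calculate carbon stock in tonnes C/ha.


Formula: Carbon Stock = Biomass * Carbon Fraction
C = 366.7 t/ha * 0.51
C = 187.0 t C/ha

187.0


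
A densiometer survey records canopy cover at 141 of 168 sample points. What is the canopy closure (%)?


Formula: Canopy closure = covered points / total points * 100
Closure = 141 / 168 * 100
Closure = 0.8393 * 100 = 83.9%

83.9


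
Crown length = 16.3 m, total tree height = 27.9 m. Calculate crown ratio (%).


Formula: Crown Ratio = (Crown Length / Total Height) * 100
CR = (16.3 m / 27.9 m) * 100
CR = 0.5842 * 100 = 58.4%

58.4


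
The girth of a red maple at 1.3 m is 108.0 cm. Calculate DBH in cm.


Formula: DBH = C / pi
DBH = 108.0 / pi
pi = 3.14159...
DBH = 34.4 cm

34.4


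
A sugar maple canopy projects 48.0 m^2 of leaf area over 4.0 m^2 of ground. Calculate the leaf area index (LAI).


Formula: LAI = total leaf area / ground area  (dimensionless)
LAI = 48.0 m^2 / 4.0 m^2
LAI = 12.0

12.0


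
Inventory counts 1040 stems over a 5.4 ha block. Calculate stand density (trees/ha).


Formula: Stand Density = N_trees / Area_ha
Density = 1040 trees / 5.4 ha
Density = 193 trees/ha

193


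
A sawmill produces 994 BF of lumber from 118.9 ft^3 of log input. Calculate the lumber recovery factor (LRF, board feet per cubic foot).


Formula: LRF = Lumber Output (BF) / Log Input (ft^3)
LRF = 994 BF / 118.9 ft^3
LRF = 8.36 BF/ft^3

8.36


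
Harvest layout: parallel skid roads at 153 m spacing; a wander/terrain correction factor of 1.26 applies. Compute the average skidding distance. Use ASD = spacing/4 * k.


Formula: ASD = (spacing / 4) * correction
Uncorrected distance = spacing / 4 = 153 / 4 = 38.25 m
ASD = 38.25 * 1.26 = 48 m

48


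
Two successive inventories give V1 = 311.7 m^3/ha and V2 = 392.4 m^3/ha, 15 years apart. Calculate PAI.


Formula: PAI = (V_T2 - V_T1) / (T2 - T1)
Volume increment = 392.4 - 311.7 = 80.7 m^3/ha
PAI = 80.7 / 15 = 5.38 m^3/ha/year

5.38


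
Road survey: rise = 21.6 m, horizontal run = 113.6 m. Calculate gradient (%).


Formula: Gradient = rise / run * 100
Gradient = 21.6 / 113.6 * 100 = 19.0%

19.0


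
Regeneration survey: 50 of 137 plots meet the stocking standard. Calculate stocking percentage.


Formula: Stocking % = stocked plots / total plots * 100
Stocking = 50 / 137 * 100
Stocking = 0.365 * 100 = 36.5%

36.5


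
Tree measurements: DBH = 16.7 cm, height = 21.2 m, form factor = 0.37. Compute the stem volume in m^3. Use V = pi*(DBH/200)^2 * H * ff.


Formula: V = pi * (DBH/200)^2 * H * ff
Radius = DBH/200 = 16.7/200 = 0.0835 m
Radius^2 = 0.0835^2 = 0.00697225 m^2
V = pi * 0.00697225 * 21.2 * 0.37
V = 0.172 m^3

0.172


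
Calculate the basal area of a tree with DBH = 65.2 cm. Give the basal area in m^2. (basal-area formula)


Formula: BA = pi * (DBH/2)^2 / 10000  (cm^2 to m^2)
Radius = DBH/2 = 65.2/2 = 32.6 cm
BA = pi * 32.6^2 / 10000
   = 3338.759 cm^2 / 10000
   = 0.3339 m^2

0.3339


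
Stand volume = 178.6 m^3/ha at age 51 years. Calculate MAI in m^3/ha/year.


Formula: MAI = Total Volume / Stand Age
MAI = 178.6 m^3/ha / 51 years
MAI = 3.5 m^3/ha/year

3.5


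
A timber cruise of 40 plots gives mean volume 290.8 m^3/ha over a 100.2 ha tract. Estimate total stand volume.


Formula: Total Volume = Mean Volume per ha * Total Area
Total Volume = 290.8 m^3/ha * 100.2 ha
Total Volume = 29138 m^3

29138


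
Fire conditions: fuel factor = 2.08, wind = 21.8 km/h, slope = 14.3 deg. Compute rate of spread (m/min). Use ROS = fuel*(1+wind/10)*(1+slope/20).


Formula: ROS = fuel * (1 + wind/10) * (1 + slope/20)
Wind factor = 1 + 21.8/10 = 3.18
Slope factor = 1 + 14.3/20 = 1.715
ROS = 2.08 * 3.18 * 1.715 = 11.34 m/min

11.34


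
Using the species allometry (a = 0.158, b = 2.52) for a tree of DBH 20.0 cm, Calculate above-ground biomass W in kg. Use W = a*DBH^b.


Formula: W = a * DBH^b  (allometric power law)
DBH^b = 20.0^2.52 = 1899.3088
W = 0.158 * 1899.3088 = 300.1 kg

300.1


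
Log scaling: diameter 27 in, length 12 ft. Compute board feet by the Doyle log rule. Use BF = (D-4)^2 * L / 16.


Doyle: BF = (D - 4)^2 * L / 16
Adjusted diameter = 27 - 4 = 23 in
(D-4)^2 = 23^2 = 529
BF = 529 * 12 / 16 = 397 BF

397


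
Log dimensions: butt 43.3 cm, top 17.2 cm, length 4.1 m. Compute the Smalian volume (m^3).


Smalian: V = (A1 + A2)/2 * L,  A = pi*(D/200)^2
A1 = pi*(43.3/200)^2 = 0.147254 m^2
A2 = pi*(17.2/200)^2 = 0.023235 m^2
V = (0.147254+0.023235)/2*4.1 = 0.3495 m^3

0.3495


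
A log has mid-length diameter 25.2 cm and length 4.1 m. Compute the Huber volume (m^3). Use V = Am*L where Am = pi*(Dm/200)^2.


Huber: V = Am * L,  Am = pi*(Dm/200)^2
Am = pi*(25.2/200)^2 = 0.049876 m^2
V = 0.049876*4.1 = 0.2045 m^3

0.2045


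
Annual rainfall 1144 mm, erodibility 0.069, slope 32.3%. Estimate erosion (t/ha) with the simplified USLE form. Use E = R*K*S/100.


Formula: E = R * K * S / 100  (simplified USLE)
R * K = 1144 * 0.069 = 78.936
E = 78.936 * 32.3 / 100 = 25.5 t/ha

25.5


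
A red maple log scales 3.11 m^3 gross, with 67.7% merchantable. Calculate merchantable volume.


Formula: MV = V_total * (merchantable_pct / 100)
Merchantable fraction = 67.7% / 100 = 0.677
MV = 3.11 m^3 * 0.677 = 2.105 m^3

2.105


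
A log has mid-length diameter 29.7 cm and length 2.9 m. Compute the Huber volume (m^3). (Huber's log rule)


Huber: V = Am * L,  Am = pi*(Dm/200)^2
Am = pi*(29.7/200)^2 = 0.069279 m^2
V = 0.069279*2.9 = 0.2009 m^3

0.2009


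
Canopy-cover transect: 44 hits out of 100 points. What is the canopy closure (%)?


Formula: Canopy closure = covered points / total points * 100
Closure = 44 / 100 * 100
Closure = 0.44 * 100 = 44.0%

44.0


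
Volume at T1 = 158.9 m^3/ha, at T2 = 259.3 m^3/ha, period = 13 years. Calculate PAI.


Formula: PAI = (V_T2 - V_T1) / (T2 - T1)
Volume increment = 259.3 - 158.9 = 100.4 m^3/ha
PAI = 100.4 / 13 = 7.72 m^3/ha/year

7.72


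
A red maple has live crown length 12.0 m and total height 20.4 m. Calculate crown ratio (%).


Formula: Crown Ratio = (Crown Length / Total Height) * 100
CR = (12.0 m / 20.4 m) * 100
CR = 0.5882 * 100 = 58.8%

58.8


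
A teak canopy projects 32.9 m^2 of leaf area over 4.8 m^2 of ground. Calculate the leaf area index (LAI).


Formula: LAI = total leaf area / ground area  (dimensionless)
LAI = 32.9 m^2 / 4.8 m^2
LAI = 6.85

6.85


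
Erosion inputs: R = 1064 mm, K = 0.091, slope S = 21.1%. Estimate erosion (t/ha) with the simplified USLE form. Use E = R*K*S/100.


Formula: E = R * K * S / 100  (simplified USLE)
R * K = 1064 * 0.091 = 96.824
E = 96.824 * 21.1 / 100 = 20.43 t/ha

20.43


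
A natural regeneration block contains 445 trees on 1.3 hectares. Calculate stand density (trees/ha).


Formula: Stand Density = N_trees / Area_ha
Density = 445 trees / 1.3 ha
Density = 342 trees/ha

342


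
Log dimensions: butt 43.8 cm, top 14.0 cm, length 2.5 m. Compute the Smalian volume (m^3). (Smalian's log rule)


Smalian: V = (A1 + A2)/2 * L,  A = pi*(D/200)^2
A1 = pi*(43.8/200)^2 = 0.150674 m^2
A2 = pi*(14.0/200)^2 = 0.015394 m^2
V = (0.150674+0.015394)/2*2.5 = 0.2076 m^3

0.2076


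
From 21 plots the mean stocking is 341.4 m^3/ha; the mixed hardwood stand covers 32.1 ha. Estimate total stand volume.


Formula: Total Volume = Mean Volume per ha * Total Area
Total Volume = 341.4 m^3/ha * 32.1 ha
Total Volume = 10959 m^3

10959


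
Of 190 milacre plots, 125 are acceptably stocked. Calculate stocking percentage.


Formula: Stocking % = stocked plots / total plots * 100
Stocking = 125 / 190 * 100
Stocking = 0.6579 * 100 = 65.8%

65.8


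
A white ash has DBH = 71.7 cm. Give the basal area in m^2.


Formula: BA = pi * (DBH/2)^2 / 10000  (cm^2 to m^2)
Radius = DBH/2 = 71.7/2 = 35.85 cm
BA = pi * 35.85^2 / 10000
   = 4037.6456 cm^2 / 10000
   = 0.4038 m^2

0.4038


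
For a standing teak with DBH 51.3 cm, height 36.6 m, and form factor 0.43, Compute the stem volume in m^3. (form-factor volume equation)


Formula: V = pi * (DBH/200)^2 * H * ff
Radius = DBH/200 = 51.3/200 = 0.2565 m
Radius^2 = 0.2565^2 = 0.06579225 m^2
V = pi * 0.06579225 * 36.6 * 0.43
V = 3.253 m^3

3.253


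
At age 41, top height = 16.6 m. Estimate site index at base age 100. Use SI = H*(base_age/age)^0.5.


Formula: SI = H_dom * (base_age / age)^0.5
Age ratio = 100 / 41 = 2.43902
sqrt(age_ratio) = 1.56174
SI = 16.6 * 1.56174 = 25.9 m

25.9


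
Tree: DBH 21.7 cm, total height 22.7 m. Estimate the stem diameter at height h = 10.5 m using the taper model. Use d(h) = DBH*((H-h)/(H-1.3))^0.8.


Taper: d(h) = DBH * ((H - h) / (H - 1.3))^0.8
Numerator = H - h = 22.7 - 10.5 = 12.2 m
Denominator = H - 1.3 = 22.7 - 1.3 = 21.4 m
Ratio = 12.2 / 21.4 = 0.57009
d = 21.7 * 0.57009^0.8 = 13.8 cm

13.8


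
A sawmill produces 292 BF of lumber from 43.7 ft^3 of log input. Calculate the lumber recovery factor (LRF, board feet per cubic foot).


Formula: LRF = Lumber Output (BF) / Log Input (ft^3)
LRF = 292 BF / 43.7 ft^3
LRF = 6.68 BF/ft^3

6.68


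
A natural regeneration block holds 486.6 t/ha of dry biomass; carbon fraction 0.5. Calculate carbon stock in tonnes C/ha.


Formula: Carbon Stock = Biomass * Carbon Fraction
C = 486.6 t/ha * 0.5
C = 243.3 t C/ha

243.3


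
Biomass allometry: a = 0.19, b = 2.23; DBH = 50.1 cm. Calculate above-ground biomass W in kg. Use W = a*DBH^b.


Formula: W = a * DBH^b  (allometric power law)
DBH^b = 50.1^2.23 = 6175.0166
W = 0.19 * 6175.0166 = 1173.3 kg

1173.3


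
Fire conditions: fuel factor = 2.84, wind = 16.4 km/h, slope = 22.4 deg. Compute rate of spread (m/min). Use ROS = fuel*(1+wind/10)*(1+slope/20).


Formula: ROS = fuel * (1 + wind/10) * (1 + slope/20)
Wind factor = 1 + 16.4/10 = 2.64
Slope factor = 1 + 22.4/20 = 2.12
ROS = 2.84 * 2.64 * 2.12 = 15.89 m/min

15.89


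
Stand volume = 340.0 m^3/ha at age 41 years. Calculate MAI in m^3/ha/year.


Formula: MAI = Total Volume / Stand Age
MAI = 340.0 m^3/ha / 41 years
MAI = 8.29 m^3/ha/year

8.29


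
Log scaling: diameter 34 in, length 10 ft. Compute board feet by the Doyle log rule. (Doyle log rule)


Doyle: BF = (D - 4)^2 * L / 16
Adjusted diameter = 34 - 4 = 30 in
(D-4)^2 = 30^2 = 900
BF = 900 * 10 / 16 = 563 BF

563


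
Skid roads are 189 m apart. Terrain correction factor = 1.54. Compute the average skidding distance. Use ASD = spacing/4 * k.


Formula: ASD = (spacing / 4) * correction
Uncorrected distance = spacing / 4 = 189 / 4 = 47.25 m
ASD = 47.25 * 1.54 = 73 m

73


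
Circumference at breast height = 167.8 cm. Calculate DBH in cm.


Formula: DBH = C / pi
DBH = 167.8 / pi
pi = 3.14159...
DBH = 53.4 cm

53.4


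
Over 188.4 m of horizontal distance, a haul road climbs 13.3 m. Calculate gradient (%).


Formula: Gradient = rise / run * 100
Gradient = 13.3 / 188.4 * 100 = 7.1%

7.1


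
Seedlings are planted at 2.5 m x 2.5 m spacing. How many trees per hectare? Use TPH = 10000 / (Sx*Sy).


Formula: TPH = 10000 m^2/ha / (spacing_x * spacing_y)
Area per tree = 2.5 m * 2.5 m = 6.25 m^2
TPH = 10000 / 6.25 = 1600 trees/ha

1600


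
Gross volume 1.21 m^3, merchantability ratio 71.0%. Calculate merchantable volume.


Formula: MV = V_total * (merchantable_pct / 100)
Merchantable fraction = 71.0% / 100 = 0.71
MV = 1.21 m^3 * 0.71 = 0.859 m^3

0.859


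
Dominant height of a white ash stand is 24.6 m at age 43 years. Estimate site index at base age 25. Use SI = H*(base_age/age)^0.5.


Formula: SI = H_dom * (base_age / age)^0.5
Age ratio = 25 / 43 = 0.5814
sqrt(age_ratio) = 0.76249
SI = 24.6 * 0.76249 = 18.8 m

18.8


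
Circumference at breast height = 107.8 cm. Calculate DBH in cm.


Formula: DBH = C / pi
DBH = 107.8 / pi
pi = 3.14159...
DBH = 34.3 cm

34.3


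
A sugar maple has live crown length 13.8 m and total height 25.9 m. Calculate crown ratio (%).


Formula: Crown Ratio = (Crown Length / Total Height) * 100
CR = (13.8 m / 25.9 m) * 100
CR = 0.5328 * 100 = 53.3%

53.3


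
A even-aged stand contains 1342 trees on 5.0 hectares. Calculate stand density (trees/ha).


Formula: Stand Density = N_trees / Area_ha
Density = 1342 trees / 5.0 ha
Density = 268 trees/ha

268


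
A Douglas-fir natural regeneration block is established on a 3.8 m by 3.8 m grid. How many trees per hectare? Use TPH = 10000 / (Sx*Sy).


Formula: TPH = 10000 m^2/ha / (spacing_x * spacing_y)
Area per tree = 3.8 m * 3.8 m = 14.44 m^2
TPH = 10000 / 14.44 = 693 trees/ha

693


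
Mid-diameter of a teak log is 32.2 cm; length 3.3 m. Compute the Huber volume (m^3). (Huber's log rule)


Huber: V = Am * L,  Am = pi*(Dm/200)^2
Am = pi*(32.2/200)^2 = 0.081433 m^2
V = 0.081433*3.3 = 0.2687 m^3

0.2687


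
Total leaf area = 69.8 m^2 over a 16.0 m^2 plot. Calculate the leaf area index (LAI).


Formula: LAI = total leaf area / ground area  (dimensionless)
LAI = 69.8 m^2 / 16.0 m^2
LAI = 4.36

4.36


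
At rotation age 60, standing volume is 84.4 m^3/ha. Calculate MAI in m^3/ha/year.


Formula: MAI = Total Volume / Stand Age
MAI = 84.4 m^3/ha / 60 years
MAI = 1.41 m^3/ha/year

1.41


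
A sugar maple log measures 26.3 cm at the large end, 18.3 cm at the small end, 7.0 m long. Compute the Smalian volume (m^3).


Smalian: V = (A1 + A2)/2 * L,  A = pi*(D/200)^2
A1 = pi*(26.3/200)^2 = 0.054325 m^2
A2 = pi*(18.3/200)^2 = 0.026302 m^2
V = (0.054325+0.026302)/2*7.0 = 0.2822 m^3

0.2822


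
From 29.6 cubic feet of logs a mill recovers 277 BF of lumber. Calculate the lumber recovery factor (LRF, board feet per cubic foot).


Formula: LRF = Lumber Output (BF) / Log Input (ft^3)
LRF = 277 BF / 29.6 ft^3
LRF = 9.36 BF/ft^3

9.36


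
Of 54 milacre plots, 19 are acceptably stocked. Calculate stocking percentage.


Formula: Stocking % = stocked plots / total plots * 100
Stocking = 19 / 54 * 100
Stocking = 0.3519 * 100 = 35.2%

35.2


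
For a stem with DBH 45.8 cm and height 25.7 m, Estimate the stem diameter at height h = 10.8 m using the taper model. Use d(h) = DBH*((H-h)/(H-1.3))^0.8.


Taper: d(h) = DBH * ((H - h) / (H - 1.3))^0.8
Numerator = H - h = 25.7 - 10.8 = 14.9 m
Denominator = H - 1.3 = 25.7 - 1.3 = 24.4 m
Ratio = 14.9 / 24.4 = 0.61066
d = 45.8 * 0.61066^0.8 = 30.9 cm

30.9


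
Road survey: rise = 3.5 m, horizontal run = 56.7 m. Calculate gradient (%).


Formula: Gradient = rise / run * 100
Gradient = 3.5 / 56.7 * 100 = 6.2%

6.2


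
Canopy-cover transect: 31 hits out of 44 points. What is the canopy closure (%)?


Formula: Canopy closure = covered points / total points * 100
Closure = 31 / 44 * 100
Closure = 0.7045 * 100 = 70.5%

70.5


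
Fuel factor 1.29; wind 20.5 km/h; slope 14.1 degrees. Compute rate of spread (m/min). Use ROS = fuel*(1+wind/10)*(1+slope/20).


Formula: ROS = fuel * (1 + wind/10) * (1 + slope/20)
Wind factor = 1 + 20.5/10 = 3.05
Slope factor = 1 + 14.1/20 = 1.705
ROS = 1.29 * 3.05 * 1.705 = 6.71 m/min

6.71


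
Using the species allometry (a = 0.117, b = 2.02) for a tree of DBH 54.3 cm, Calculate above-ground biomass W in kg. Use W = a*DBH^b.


Formula: W = a * DBH^b  (allometric power law)
DBH^b = 54.3^2.02 = 3193.7113
W = 0.117 * 3193.7113 = 373.7 kg

373.7


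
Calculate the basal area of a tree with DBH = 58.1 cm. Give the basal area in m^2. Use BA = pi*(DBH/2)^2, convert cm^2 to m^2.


Formula: BA = pi * (DBH/2)^2 / 10000  (cm^2 to m^2)
Radius = DBH/2 = 58.1/2 = 29.05 cm
BA = pi * 29.05^2 / 10000
   = 2651.1979 cm^2 / 10000
   = 0.2651 m^2

0.2651
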